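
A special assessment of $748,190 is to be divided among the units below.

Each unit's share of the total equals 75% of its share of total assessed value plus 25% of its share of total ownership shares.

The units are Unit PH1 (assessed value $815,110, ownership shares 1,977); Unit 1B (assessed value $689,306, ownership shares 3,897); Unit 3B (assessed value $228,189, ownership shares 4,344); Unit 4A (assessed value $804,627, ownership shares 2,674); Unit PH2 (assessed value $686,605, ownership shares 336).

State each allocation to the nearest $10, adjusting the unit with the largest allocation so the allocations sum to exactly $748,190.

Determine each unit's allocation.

Totals — assessed value 3,223,837, ownership shares 13,228.
Composite weights (75% assessed value + 25% ownership shares): Unit PH1 0.2270; Unit 1B 0.2340; Unit 3B 0.1352; Unit 4A 0.2377; Unit PH2 0.1661.
Pro-rata amounts: Unit PH1 169,833.72; Unit 1B 175,085.54; Unit 3B 101,144.01; Unit 4A 177,864.82; Unit PH2 124,261.90.
Rounded to nearest $10: Unit PH1 $169,830; Unit 1B $175,090; Unit 3B $101,140; Unit 4A $177,860; Unit PH2 $124,260. Sum = $748,180.
Difference $748,190 − $748,180 = +$10 applied to largest allocation (Unit 4A): Unit 4A becomes $177,870.

Unit PH1: $169,830; Unit 1B: $175,090; Unit 3B: $101,140; Unit 4A: $177,870; Unit PH2: $124,260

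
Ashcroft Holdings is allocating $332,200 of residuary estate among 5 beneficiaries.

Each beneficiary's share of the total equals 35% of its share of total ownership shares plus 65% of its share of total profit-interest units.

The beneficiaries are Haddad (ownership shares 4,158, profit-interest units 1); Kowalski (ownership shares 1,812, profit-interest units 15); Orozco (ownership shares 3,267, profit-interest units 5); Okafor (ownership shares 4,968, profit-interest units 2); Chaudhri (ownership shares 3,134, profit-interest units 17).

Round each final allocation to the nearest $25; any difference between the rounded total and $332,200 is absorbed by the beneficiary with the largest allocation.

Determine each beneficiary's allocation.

Ownership shares total 17,339; profit-interest units total 40.
Combined weights (35% ownership shares + 65% profit-interest units): Haddad 0.1002; Kowalski 0.2803; Orozco 0.1472; Okafor 0.1328; Chaudhri 0.3395.
Unrounded shares: Haddad 33,280.52; Kowalski 93,124.46; Orozco 48,898.75; Okafor 44,110.38; Chaudhri 112,785.89.
At nearest $25: Haddad $33,275; Kowalski $93,125; Orozco $48,900; Okafor $44,100; Chaudhri $112,775. Sum = $332,175.
Difference $332,200 − $332,175 = +$25 applied to largest allocation (Chaudhri): Chaudhri becomes $112,800.

Haddad: $33,275 | Kowalski: $93,125 | Orozco: $48,900 | Okafor: $44,100 | Chaudhri: $112,800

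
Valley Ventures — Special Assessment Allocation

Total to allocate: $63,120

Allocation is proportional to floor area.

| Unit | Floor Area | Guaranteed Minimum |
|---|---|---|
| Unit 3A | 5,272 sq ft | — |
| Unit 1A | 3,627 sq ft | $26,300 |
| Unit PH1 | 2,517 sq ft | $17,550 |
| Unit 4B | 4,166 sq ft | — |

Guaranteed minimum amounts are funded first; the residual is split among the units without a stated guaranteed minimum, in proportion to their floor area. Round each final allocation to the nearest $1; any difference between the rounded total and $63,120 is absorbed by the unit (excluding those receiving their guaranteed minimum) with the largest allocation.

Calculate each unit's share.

Unit 3A: $10,764 | Unit 1A: $26,300 | Unit PH1: $17,550 | Unit 4B: $8,506

Guaranteed amounts: Unit 1A $26,300; Unit PH1 $17,550. Remaining pool $19,270.
Remaining pool split over remaining floor area 9,438: Unit 3A 10,764.09 → $10,764; Unit 4B 8,505.91 → $8,506.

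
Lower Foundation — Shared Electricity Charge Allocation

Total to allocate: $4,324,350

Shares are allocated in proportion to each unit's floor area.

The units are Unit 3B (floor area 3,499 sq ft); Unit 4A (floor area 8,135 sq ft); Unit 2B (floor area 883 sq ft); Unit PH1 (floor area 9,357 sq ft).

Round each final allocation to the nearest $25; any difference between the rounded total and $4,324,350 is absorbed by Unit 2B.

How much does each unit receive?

Unit 3B: $691,725 | Unit 4A: $1,608,250 | Unit 2B: $174,550 | Unit PH1: $1,849,825

Floor area total: 21,874.
Raw shares: Unit 3B 3,499/21,874 × $4,324,350 = 691,729.94; Unit 4A 8,135/21,874 × $4,324,350 = 1,608,237.51; Unit 2B 883/21,874 × $4,324,350 = 174,563.46; Unit PH1 9,357/21,874 × $4,324,350 = 1,849,819.10.
Rounded to nearest $25: Unit 3B $691,725; Unit 4A $1,608,250; Unit 2B $174,575; Unit PH1 $1,849,825. Sum = $4,324,375.
Difference $4,324,350 − $4,324,375 = −$25 applied to Unit 2B: Unit 2B becomes $174,550.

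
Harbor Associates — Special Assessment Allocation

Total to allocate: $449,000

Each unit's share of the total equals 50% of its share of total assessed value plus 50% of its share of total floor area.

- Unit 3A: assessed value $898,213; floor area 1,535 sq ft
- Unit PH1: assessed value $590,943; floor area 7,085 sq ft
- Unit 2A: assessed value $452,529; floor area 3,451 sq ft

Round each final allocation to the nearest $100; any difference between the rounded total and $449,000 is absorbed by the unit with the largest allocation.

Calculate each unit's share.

Unit 3A: $132,400 · Unit PH1: $200,100 · Unit 2A: $116,500

Assessed value total 1,941,685; floor area total 12,071.
Composite weights (50% assessed value + 50% floor area): Unit 3A 0.2949; Unit PH1 0.4456; Unit 2A 0.2595.
Pro-rata amounts: Unit 3A 132,400.87; Unit PH1 200,094.46; Unit 2A 116,504.67.
After rounding ($100): Unit 3A $132,400; Unit PH1 $200,100; Unit 2A $116,500. Sum = $449,000.
Rounded total matches; no reconciliation needed.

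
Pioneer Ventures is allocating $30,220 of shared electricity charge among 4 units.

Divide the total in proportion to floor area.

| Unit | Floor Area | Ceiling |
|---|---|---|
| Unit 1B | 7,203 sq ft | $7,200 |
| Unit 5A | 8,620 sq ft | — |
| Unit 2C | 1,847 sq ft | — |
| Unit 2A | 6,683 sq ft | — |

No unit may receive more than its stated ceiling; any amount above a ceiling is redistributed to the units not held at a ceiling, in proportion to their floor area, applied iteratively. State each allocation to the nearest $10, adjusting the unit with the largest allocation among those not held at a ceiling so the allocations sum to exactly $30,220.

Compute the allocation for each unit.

Combined floor area = 24,353.
Unconstrained shares: Unit 1B 8,938.31; Unit 5A 10,696.69; Unit 2C 2,291.97; Unit 2A 8,293.03.
Cap binds for Unit 1B ($7,200); balance $23,020 reallocated over remaining floor area 17,150.
Remaining shares: Unit 5A 11,570.40 → $11,570; Unit 2C 2,479.18 → $2,480; Unit 2A 8,970.42 → $8,970.

Unit 1B: $7,200; Unit 5A: $11,570; Unit 2C: $2,480; Unit 2A: $8,970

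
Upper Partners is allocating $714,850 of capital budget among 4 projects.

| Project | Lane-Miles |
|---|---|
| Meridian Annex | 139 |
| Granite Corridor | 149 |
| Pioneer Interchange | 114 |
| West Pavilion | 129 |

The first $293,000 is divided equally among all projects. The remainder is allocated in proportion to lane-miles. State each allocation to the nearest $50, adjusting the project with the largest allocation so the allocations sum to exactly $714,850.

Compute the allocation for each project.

$293,000 shared equally gives $73,250 per project.
Remainder $421,850 by lane-miles (total 531): Meridian Annex 110,427.78 → $110,450; Granite Corridor 118,372.22 → $118,350; Pioneer Interchange 90,566.67 → $90,550; West Pavilion 102,483.33 → $102,500.
Totals: Meridian Annex $73,250 + $110,450 = $183,700; Granite Corridor $73,250 + $118,350 = $191,600; Pioneer Interchange $73,250 + $90,550 = $163,800; West Pavilion $73,250 + $102,500 = $175,750.

Meridian Annex: $183,700 | Granite Corridor: $191,600 | Pioneer Interchange: $163,800 | West Pavilion: $175,750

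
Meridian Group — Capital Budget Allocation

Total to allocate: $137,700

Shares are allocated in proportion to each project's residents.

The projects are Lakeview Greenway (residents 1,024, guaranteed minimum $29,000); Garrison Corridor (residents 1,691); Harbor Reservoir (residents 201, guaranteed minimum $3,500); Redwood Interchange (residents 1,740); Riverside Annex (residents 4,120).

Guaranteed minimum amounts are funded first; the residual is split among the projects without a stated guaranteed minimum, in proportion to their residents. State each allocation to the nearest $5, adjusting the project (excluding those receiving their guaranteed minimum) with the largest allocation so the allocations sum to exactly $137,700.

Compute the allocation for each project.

Lakeview Greenway: $29,000 | Garrison Corridor: $23,560 | Harbor Reservoir: $3,500 | Redwood Interchange: $24,240 | Riverside Annex: $57,400

Guaranteed amounts: Lakeview Greenway $29,000; Harbor Reservoir $3,500. Remaining pool $105,200.
Remaining pool split over remaining residents 7,551: Garrison Corridor 23,558.89 → $23,560; Redwood Interchange 24,241.56 → $24,240; Riverside Annex 57,399.55 → $57,400.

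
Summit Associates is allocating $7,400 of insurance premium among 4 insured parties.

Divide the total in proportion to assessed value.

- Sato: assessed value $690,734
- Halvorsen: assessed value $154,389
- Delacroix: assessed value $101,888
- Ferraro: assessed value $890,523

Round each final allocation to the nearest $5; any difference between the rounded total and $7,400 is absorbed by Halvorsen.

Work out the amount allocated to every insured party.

Total assessed value = 1,837,534.
Pro-rata amounts: Sato 690,734/1,837,534 × $7,400 = 2,781.68; Halvorsen 154,389/1,837,534 × $7,400 = 621.75; Delacroix 101,888/1,837,534 × $7,400 = 410.32; Ferraro 890,523/1,837,534 × $7,400 = 3,586.26.
At nearest $5: Sato $2,780; Halvorsen $620; Delacroix $410; Ferraro $3,585. Sum = $7,395.
Difference $7,400 − $7,395 = +$5 applied to Halvorsen: Halvorsen becomes $625.

Sato: $2,780 | Halvorsen: $625 | Delacroix: $410 | Ferraro: $3,585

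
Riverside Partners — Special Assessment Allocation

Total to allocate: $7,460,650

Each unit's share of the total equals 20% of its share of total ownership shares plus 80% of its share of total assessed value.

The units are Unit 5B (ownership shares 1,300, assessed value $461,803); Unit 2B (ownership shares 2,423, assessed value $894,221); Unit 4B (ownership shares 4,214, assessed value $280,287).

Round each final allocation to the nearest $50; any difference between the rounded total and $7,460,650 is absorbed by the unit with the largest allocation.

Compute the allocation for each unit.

Unit 5B: $1,928,850; Unit 2B: $3,717,200; Unit 4B: $1,814,600

Totals — ownership shares 7,937, assessed value 1,636,311.
Composite weights (20% ownership shares + 80% assessed value): Unit 5B 0.2585; Unit 2B 0.4982; Unit 4B 0.2432.
Unrounded shares: Unit 5B 1,928,843.53; Unit 2B 3,717,228.49; Unit 4B 1,814,577.98.
After rounding ($50): Unit 5B $1,928,850; Unit 2B $3,717,250; Unit 4B $1,814,600. Sum = $7,460,700.
Difference $7,460,650 − $7,460,700 = −$50 applied to largest allocation (Unit 2B): Unit 2B becomes $3,717,200.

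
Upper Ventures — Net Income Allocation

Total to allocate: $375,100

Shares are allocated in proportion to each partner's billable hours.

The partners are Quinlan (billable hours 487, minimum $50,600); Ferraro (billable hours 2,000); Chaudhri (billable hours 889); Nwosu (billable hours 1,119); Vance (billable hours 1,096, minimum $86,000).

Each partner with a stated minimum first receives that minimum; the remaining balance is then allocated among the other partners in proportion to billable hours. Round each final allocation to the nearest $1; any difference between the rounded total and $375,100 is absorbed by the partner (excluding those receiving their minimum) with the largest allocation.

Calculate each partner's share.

Quinlan: $50,600; Ferraro: $119,012; Chaudhri: $52,901; Nwosu: $66,587; Vance: $86,000

Guaranteed amounts: Quinlan $50,600; Vance $86,000. Balance $238,500.
Balance split over remaining billable hours 4,008: Ferraro 119,011.98 → $119,012; Chaudhri 52,900.82 → $52,901; Nwosu 66,587.20 → $66,587.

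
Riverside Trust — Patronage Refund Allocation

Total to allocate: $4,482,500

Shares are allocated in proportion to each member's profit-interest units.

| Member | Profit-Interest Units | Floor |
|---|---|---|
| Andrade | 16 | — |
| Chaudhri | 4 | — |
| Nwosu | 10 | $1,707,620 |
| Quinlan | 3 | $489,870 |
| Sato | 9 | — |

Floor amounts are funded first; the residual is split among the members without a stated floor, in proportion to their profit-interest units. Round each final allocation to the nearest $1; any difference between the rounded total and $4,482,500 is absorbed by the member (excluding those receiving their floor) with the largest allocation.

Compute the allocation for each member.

Andrade: $1,260,695; Chaudhri: $315,174; Nwosu: $1,707,620; Quinlan: $489,870; Sato: $709,141

Guaranteed amounts: Nwosu $1,707,620; Quinlan $489,870. Balance $2,285,010.
Balance split over remaining profit-interest units 29: Andrade 1,260,695.17 → $1,260,695; Chaudhri 315,173.79 → $315,174; Sato 709,141.03 → $709,141.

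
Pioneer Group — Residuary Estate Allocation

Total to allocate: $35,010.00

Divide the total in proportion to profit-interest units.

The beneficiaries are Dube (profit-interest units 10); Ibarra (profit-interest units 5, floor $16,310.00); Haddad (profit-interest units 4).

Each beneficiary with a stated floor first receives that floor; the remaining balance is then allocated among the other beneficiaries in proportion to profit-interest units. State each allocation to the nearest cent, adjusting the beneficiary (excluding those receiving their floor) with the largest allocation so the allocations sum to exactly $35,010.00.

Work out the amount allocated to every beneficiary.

Minimums first: Ibarra $16,310.00. Residual $18,700.00.
Residual split over remaining profit-interest units 14: Dube 13,357.1429 → $13,357.14; Haddad 5,342.8571 → $5,342.86.

Dube: $13,357.14 · Ibarra: $16,310.00 · Haddad: $5,342.86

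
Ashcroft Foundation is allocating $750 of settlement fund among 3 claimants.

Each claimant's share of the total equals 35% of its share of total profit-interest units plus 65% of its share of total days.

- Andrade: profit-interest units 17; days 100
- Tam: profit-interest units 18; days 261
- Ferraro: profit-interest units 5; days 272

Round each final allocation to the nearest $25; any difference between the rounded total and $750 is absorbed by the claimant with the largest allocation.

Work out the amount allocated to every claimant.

Totals — profit-interest units 40, days 633.
Blended shares (35% profit-interest units + 65% days): Andrade 0.2514; Tam 0.4255; Ferraro 0.3231.
Unrounded shares: Andrade 188.58; Tam 319.13; Ferraro 242.29.
Rounded to nearest $25: Andrade $200; Tam $325; Ferraro $250. Sum = $775.
Difference $750 − $775 = −$25 applied to largest allocation (Tam): Tam becomes $300.

Andrade: $200 | Tam: $300 | Ferraro: $250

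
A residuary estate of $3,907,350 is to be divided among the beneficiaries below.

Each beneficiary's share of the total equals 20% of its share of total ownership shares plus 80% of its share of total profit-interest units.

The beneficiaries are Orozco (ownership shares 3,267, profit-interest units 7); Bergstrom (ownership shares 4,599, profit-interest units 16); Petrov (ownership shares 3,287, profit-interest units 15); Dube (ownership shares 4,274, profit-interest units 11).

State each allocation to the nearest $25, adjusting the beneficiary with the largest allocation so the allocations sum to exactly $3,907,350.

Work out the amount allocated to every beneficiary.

Orozco: $612,050; Bergstrom: $1,253,675; Petrov: $1,123,400; Dube: $918,225

Ownership shares total 15,427; profit-interest units total 49.
Composite weights (20% ownership shares + 80% profit-interest units): Orozco 0.1566; Bergstrom 0.3208; Petrov 0.2875; Dube 0.2350.
Unrounded shares: Orozco 612,047.41; Bergstrom 1,253,662.42; Petrov 1,123,408.29; Dube 918,231.88.
After rounding ($25): Orozco $612,050; Bergstrom $1,253,650; Petrov $1,123,400; Dube $918,225. Sum = $3,907,325.
Difference $3,907,350 − $3,907,325 = +$25 applied to largest allocation (Bergstrom): Bergstrom becomes $1,253,675.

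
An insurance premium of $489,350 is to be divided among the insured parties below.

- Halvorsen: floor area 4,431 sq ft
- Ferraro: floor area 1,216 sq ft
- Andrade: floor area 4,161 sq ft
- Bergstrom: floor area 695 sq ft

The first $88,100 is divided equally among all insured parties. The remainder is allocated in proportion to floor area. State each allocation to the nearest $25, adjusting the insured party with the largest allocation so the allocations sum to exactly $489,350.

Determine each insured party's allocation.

Halvorsen: $191,300; Ferraro: $68,475; Andrade: $181,000; Bergstrom: $48,575

Equal tier: $88,100 ÷ 4 = $22,025 apiece.
Remainder $401,250 by floor area (total 10,503): Halvorsen 169,279.13 → $169,275; Ferraro 46,455.30 → $46,450; Andrade 158,964.22 → $158,975; Bergstrom 26,551.34 → $26,550.
Totals: Halvorsen $22,025 + $169,275 = $191,300; Ferraro $22,025 + $46,450 = $68,475; Andrade $22,025 + $158,975 = $181,000; Bergstrom $22,025 + $26,550 = $48,575.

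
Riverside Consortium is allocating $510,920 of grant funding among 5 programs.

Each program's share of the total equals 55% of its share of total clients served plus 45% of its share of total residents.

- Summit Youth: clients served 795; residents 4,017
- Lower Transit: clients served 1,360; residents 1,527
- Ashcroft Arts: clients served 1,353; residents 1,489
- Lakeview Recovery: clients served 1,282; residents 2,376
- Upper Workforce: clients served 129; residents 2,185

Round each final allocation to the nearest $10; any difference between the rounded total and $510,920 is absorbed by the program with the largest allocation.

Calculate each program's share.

Summit Youth: $125,080; Lower Transit: $107,970; Ashcroft Arts: $106,820; Lakeview Recovery: $120,350; Upper Workforce: $50,700

Clients served total 4,919; residents total 11,594.
Composite weights (55% clients served + 45% residents): Summit Youth 0.2448; Lower Transit 0.2113; Ashcroft Arts 0.2091; Lakeview Recovery 0.2356; Upper Workforce 0.0992.
Pro-rata amounts: Summit Youth 125,074.52; Lower Transit 107,973.31; Ashcroft Arts 106,819.87; Lakeview Recovery 120,353.47; Upper Workforce 50,698.83.
After rounding ($10): Summit Youth $125,070; Lower Transit $107,970; Ashcroft Arts $106,820; Lakeview Recovery $120,350; Upper Workforce $50,700. Sum = $510,910.
Difference $510,920 − $510,910 = +$10 applied to largest allocation (Summit Youth): Summit Youth becomes $125,080.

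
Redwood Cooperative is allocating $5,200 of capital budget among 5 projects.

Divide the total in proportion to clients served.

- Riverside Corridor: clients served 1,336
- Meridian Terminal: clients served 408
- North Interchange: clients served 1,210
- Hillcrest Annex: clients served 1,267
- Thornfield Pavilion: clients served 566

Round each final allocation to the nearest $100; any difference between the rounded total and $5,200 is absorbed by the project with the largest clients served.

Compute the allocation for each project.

Riverside Corridor: $1,500; Meridian Terminal: $400; North Interchange: $1,300; Hillcrest Annex: $1,400; Thornfield Pavilion: $600

Combined clients served = 1,336 + 408 + 1,210 + 1,267 + 566 = 4,787.
Raw shares: Riverside Corridor 1,451.26; Meridian Terminal 443.20; North Interchange 1,314.39; Hillcrest Annex 1,376.31; Thornfield Pavilion 614.83.
After rounding ($100): Riverside Corridor $1,500; Meridian Terminal $400; North Interchange $1,300; Hillcrest Annex $1,400; Thornfield Pavilion $600. Sum = $5,200.
Sum already equals the total — no adjustment.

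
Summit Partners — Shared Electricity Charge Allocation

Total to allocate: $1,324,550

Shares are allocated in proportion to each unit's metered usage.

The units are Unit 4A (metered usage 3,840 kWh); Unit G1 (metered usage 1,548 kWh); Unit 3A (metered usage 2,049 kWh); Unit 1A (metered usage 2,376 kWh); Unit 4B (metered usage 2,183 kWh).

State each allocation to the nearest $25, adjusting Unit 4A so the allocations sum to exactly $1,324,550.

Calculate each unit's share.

Combined metered usage = 11,996.
Raw shares: Unit 4A 3,840/11,996 × $1,324,550 = 423,997.33; Unit G1 1,548/11,996 × $1,324,550 = 170,923.92; Unit 3A 2,049/11,996 × $1,324,550 = 226,242.33; Unit 1A 2,376/11,996 × $1,324,550 = 262,348.35; Unit 4B 2,183/11,996 × $1,324,550 = 241,038.07.
At nearest $25: Unit 4A $424,000; Unit G1 $170,925; Unit 3A $226,250; Unit 1A $262,350; Unit 4B $241,050. Sum = $1,324,575.
Difference $1,324,550 − $1,324,575 = −$25 applied to Unit 4A: Unit 4A becomes $423,975.

Unit 4A: $423,975 | Unit G1: $170,925 | Unit 3A: $226,250 | Unit 1A: $262,350 | Unit 4B: $241,050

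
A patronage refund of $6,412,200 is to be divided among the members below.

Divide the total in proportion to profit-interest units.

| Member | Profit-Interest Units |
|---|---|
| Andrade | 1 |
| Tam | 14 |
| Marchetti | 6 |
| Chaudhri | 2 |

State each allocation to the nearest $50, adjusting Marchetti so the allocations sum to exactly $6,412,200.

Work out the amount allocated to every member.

Andrade: $278,800 · Tam: $3,903,100 · Marchetti: $1,672,700 · Chaudhri: $557,600

Combined profit-interest units = 23.
Pro-rata amounts: Andrade 1/23 × $6,412,200 = 278,791.30; Tam 14/23 × $6,412,200 = 3,903,078.26; Marchetti 6/23 × $6,412,200 = 1,672,747.83; Chaudhri 2/23 × $6,412,200 = 557,582.61.
Rounded to nearest $50: Andrade $278,800; Tam $3,903,100; Marchetti $1,672,750; Chaudhri $557,600. Sum = $6,412,250.
Difference $6,412,200 − $6,412,250 = −$50 applied to Marchetti: Marchetti becomes $1,672,700.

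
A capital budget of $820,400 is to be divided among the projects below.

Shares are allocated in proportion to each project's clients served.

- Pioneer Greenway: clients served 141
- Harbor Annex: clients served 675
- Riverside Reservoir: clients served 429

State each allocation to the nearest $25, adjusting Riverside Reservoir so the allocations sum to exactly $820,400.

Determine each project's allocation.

Total clients served = 1,245.
Pro-rata amounts: Pioneer Greenway 141/1,245 × $820,400 = 92,912.77; Harbor Annex 675/1,245 × $820,400 = 444,795.18; Riverside Reservoir 429/1,245 × $820,400 = 282,692.05.
Rounded to nearest $25: Pioneer Greenway $92,925; Harbor Annex $444,800; Riverside Reservoir $282,700. Sum = $820,425.
Difference $820,400 − $820,425 = −$25 applied to Riverside Reservoir: Riverside Reservoir becomes $282,675.

Pioneer Greenway: $92,925 | Harbor Annex: $444,800 | Riverside Reservoir: $282,675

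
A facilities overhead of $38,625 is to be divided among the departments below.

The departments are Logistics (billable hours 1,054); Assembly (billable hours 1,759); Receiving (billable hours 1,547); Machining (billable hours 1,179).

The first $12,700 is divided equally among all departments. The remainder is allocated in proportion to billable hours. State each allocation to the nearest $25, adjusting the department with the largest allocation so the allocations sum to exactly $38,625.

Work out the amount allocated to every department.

$12,700 shared equally gives $3,175 per department.
Remainder $25,925 by billable hours (total 5,539): Logistics 4,933.19 → $4,925; Assembly 8,232.91 → $8,225; Receiving 7,240.65 → $7,250; Machining 5,518.25 → $5,525.
Totals: Logistics $3,175 + $4,925 = $8,100; Assembly $3,175 + $8,225 = $11,400; Receiving $3,175 + $7,250 = $10,425; Machining $3,175 + $5,525 = $8,700.

Logistics: $8,100; Assembly: $11,400; Receiving: $10,425; Machining: $8,700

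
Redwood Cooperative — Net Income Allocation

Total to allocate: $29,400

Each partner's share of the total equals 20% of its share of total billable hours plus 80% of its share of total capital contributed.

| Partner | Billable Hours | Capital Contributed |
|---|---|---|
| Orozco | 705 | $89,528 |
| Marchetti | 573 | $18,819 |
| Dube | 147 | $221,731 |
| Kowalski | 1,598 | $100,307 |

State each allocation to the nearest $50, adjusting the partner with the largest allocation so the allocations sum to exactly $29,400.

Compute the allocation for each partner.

Totals — billable hours 3,023, capital contributed 430,385.
Combined weights (20% billable hours + 80% capital contributed): Orozco 0.2131; Marchetti 0.0729; Dube 0.4219; Kowalski 0.2922.
Raw shares: Orozco 6,263.88; Marchetti 2,142.97; Dube 12,403.25; Kowalski 8,589.90.
After rounding ($50): Orozco $6,250; Marchetti $2,150; Dube $12,400; Kowalski $8,600. Sum = $29,400.
Sum already equals the total — no adjustment.

Orozco: $6,250; Marchetti: $2,150; Dube: $12,400; Kowalski: $8,600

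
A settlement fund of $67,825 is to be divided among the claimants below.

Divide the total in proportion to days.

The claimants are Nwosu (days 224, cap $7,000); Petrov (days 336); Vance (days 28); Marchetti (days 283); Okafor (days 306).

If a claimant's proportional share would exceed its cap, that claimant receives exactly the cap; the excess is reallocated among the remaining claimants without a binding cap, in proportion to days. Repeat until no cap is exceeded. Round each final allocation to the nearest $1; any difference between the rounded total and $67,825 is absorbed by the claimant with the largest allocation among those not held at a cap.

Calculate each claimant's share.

Nwosu: $7,000; Petrov: $21,446; Vance: $1,787; Marchetti: $18,062; Okafor: $19,530

Sum of days: 1,177.
Pro-rata shares before constraints: Nwosu 12,908.07; Petrov 19,362.11; Vance 1,613.51; Marchetti 16,307.97; Okafor 17,633.35.
Capped: Nwosu ($7,000); residual $60,825 reallocated over remaining days 953.
Redistributed shares: Petrov 21,445.12 → $21,445; Vance 1,787.09 → $1,787; Marchetti 18,062.41 → $18,062; Okafor 19,530.38 → $19,530.
Rounding difference +$1 applied to Petrov → $21,446.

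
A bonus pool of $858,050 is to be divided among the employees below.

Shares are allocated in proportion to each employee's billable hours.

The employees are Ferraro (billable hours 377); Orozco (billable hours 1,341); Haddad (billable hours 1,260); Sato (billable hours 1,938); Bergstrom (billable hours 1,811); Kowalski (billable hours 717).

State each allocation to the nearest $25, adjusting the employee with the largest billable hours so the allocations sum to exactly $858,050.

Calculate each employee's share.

Total billable hours = 377 + 1,341 + 1,260 + 1,938 + 1,811 + 717 = 7,444.
Pro-rata amounts: Ferraro 43,455.78; Orozco 154,573.49; Haddad 145,236.84; Sato 223,388.08; Bergstrom 208,749.13; Kowalski 82,646.68.
At nearest $25: Ferraro $43,450; Orozco $154,575; Haddad $145,225; Sato $223,400; Bergstrom $208,750; Kowalski $82,650. Sum = $858,050.
Sum already equals the total — no adjustment.

Ferraro: $43,450 · Orozco: $154,575 · Haddad: $145,225 · Sato: $223,400 · Bergstrom: $208,750 · Kowalski: $82,650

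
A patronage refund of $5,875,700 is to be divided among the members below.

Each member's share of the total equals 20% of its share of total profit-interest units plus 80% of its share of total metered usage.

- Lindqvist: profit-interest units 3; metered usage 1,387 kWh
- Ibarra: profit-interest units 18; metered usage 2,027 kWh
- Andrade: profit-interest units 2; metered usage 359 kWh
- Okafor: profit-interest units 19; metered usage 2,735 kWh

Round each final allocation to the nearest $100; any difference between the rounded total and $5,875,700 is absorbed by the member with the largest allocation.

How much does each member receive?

Lindqvist: $1,085,700 | Ibarra: $1,967,700 | Andrade: $315,300 | Okafor: $2,507,000

Totals — profit-interest units 42, metered usage 6,508.
Combined weights (20% profit-interest units + 80% metered usage): Lindqvist 0.1848; Ibarra 0.3349; Andrade 0.0537; Okafor 0.4267.
Pro-rata amounts: Lindqvist 1,085,732.78; Ibarra 1,967,681.08; Andrade 315,255.46; Okafor 2,507,030.68.
Rounded to nearest $100: Lindqvist $1,085,700; Ibarra $1,967,700; Andrade $315,300; Okafor $2,507,000. Sum = $5,875,700.
Rounded total matches; no reconciliation needed.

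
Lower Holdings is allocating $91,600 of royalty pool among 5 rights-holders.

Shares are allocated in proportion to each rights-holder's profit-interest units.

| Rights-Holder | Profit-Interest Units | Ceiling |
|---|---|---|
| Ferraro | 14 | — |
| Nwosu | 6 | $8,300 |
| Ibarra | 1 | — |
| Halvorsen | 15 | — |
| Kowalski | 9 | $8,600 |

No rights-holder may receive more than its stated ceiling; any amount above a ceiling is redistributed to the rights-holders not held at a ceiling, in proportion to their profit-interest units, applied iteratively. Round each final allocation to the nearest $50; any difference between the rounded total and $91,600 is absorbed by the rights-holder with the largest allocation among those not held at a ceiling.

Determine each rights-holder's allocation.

Combined profit-interest units = 45.
Proportional shares (ignoring caps): Ferraro 28,497.78; Nwosu 12,213.33; Ibarra 2,035.56; Halvorsen 30,533.33; Kowalski 18,320.00.
Cap binds for Nwosu ($8,300), Kowalski ($8,600); residual $74,700 reallocated over remaining profit-interest units 30.
Shares after redistribution: Ferraro 34,860.00 → $34,850; Ibarra 2,490.00 → $2,500; Halvorsen 37,350.00 → $37,350.

Ferraro: $34,850; Nwosu: $8,300; Ibarra: $2,500; Halvorsen: $37,350; Kowalski: $8,600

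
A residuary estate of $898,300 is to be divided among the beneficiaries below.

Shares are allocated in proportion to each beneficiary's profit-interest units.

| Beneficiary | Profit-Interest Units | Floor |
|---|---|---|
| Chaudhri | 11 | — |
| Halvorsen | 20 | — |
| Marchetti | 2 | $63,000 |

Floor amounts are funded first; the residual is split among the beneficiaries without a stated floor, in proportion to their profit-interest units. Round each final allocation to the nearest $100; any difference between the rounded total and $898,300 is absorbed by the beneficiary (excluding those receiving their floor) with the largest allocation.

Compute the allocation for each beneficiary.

Fund the minimums — Marchetti $63,000. Balance $835,300.
Balance split over remaining profit-interest units 31: Chaudhri 296,396.77 → $296,400; Halvorsen 538,903.23 → $538,900.

Chaudhri: $296,400; Halvorsen: $538,900; Marchetti: $63,000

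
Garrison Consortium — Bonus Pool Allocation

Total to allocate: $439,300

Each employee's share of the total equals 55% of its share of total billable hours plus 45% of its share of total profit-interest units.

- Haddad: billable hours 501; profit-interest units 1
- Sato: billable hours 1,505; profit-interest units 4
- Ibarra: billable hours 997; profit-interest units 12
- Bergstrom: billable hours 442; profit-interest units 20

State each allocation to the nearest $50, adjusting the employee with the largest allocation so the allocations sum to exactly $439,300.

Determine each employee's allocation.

Billable hours total 3,445; profit-interest units total 37.
Combined weights (55% billable hours + 45% profit-interest units): Haddad 0.0921; Sato 0.2889; Ibarra 0.3051; Bergstrom 0.3138.
Pro-rata amounts: Haddad 40,480.46; Sato 126,924.49; Ibarra 134,038.63; Bergstrom 137,856.42.
At nearest $50: Haddad $40,500; Sato $126,900; Ibarra $134,050; Bergstrom $137,850. Sum = $439,300.
No rounding difference to absorb.

Haddad: $40,500 | Sato: $126,900 | Ibarra: $134,050 | Bergstrom: $137,850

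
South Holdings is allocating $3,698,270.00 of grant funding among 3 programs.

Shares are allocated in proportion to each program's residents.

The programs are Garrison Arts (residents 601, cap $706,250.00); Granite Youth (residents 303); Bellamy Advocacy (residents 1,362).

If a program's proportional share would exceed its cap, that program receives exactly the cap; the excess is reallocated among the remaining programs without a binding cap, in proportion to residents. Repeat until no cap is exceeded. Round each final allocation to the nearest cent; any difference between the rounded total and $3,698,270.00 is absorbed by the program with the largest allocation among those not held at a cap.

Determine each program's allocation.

Sum of residents: 2,266.
Unconstrained shares: Garrison Arts 980,873.9056; Granite Youth 494,517.1271; Bellamy Advocacy 2,222,878.9673.
Capped: Garrison Arts ($706,250.00); balance $2,992,020.00 reallocated over remaining residents 1,665.
Remaining shares: Granite Youth 544,493.7297 → $544,493.73; Bellamy Advocacy 2,447,526.2703 → $2,447,526.27.

Garrison Arts: $706,250.00 | Granite Youth: $544,493.73 | Bellamy Advocacy: $2,447,526.27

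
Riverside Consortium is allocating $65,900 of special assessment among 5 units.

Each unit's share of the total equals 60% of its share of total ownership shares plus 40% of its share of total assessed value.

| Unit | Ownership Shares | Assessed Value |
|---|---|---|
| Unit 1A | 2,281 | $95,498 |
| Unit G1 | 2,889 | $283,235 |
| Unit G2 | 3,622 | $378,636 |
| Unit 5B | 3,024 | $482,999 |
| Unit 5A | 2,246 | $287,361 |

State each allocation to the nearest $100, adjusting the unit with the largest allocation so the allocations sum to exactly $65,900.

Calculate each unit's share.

Unit 1A: $8,100 | Unit G1: $13,000 | Unit G2: $16,700 | Unit 5B: $16,800 | Unit 5A: $11,300

Totals — ownership shares 14,062, assessed value 1,527,729.
Combined weights (60% ownership shares + 40% assessed value): Unit 1A 0.1223; Unit G1 0.1974; Unit G2 0.2537; Unit 5B 0.2555; Unit 5A 0.1711.
Raw shares: Unit 1A 8,061.55; Unit G1 13,010.43; Unit G2 16,717.59; Unit 5B 16,836.83; Unit 5A 11,273.61.
After rounding ($100): Unit 1A $8,100; Unit G1 $13,000; Unit G2 $16,700; Unit 5B $16,800; Unit 5A $11,300. Sum = $65,900.
No rounding difference to absorb.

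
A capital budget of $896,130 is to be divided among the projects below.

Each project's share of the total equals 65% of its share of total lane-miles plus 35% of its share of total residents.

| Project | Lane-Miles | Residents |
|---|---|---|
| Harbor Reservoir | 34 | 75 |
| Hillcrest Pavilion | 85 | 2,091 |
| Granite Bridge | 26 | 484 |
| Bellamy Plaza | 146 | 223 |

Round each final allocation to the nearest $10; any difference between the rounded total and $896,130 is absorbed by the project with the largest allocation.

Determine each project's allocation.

Lane-miles total 291; residents total 2,873.
Combined weights (65% lane-miles + 35% residents): Harbor Reservoir 0.0851; Hillcrest Pavilion 0.4446; Granite Bridge 0.1170; Bellamy Plaza 0.3533.
Pro-rata amounts: Harbor Reservoir 76,244.36; Hillcrest Pavilion 398,416.06; Granite Bridge 104,881.58; Bellamy Plaza 316,588.00.
Rounded to nearest $10: Harbor Reservoir $76,240; Hillcrest Pavilion $398,420; Granite Bridge $104,880; Bellamy Plaza $316,590. Sum = $896,130.
Rounded total matches; no reconciliation needed.

Harbor Reservoir: $76,240 | Hillcrest Pavilion: $398,420 | Granite Bridge: $104,880 | Bellamy Plaza: $316,590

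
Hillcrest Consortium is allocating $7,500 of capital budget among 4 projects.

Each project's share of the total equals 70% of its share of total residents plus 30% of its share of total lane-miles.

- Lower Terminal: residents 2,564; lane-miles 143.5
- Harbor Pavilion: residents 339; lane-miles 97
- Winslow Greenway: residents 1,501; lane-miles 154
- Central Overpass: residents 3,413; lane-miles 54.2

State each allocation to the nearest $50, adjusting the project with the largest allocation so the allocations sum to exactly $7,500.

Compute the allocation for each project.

Lower Terminal: $2,450 | Harbor Pavilion: $700 | Winslow Greenway: $1,800 | Central Overpass: $2,550

Residents total 7,817; lane-miles total 448.7.
Combined weights (70% residents + 30% lane-miles): Lower Terminal 0.3255; Harbor Pavilion 0.0952; Winslow Greenway 0.2374; Central Overpass 0.3419.
Pro-rata amounts: Lower Terminal 2,441.59; Harbor Pavilion 714.08; Winslow Greenway 1,780.32; Central Overpass 2,564.00.
At nearest $50: Lower Terminal $2,450; Harbor Pavilion $700; Winslow Greenway $1,800; Central Overpass $2,550. Sum = $7,500.
No rounding difference to absorb.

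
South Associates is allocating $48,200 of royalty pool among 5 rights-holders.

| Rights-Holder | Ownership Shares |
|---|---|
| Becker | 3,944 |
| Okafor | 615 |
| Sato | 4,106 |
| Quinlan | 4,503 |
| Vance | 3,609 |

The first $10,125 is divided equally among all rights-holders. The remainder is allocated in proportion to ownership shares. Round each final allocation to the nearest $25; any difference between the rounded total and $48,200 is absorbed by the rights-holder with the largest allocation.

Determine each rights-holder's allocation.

Becker: $10,975 | Okafor: $3,425 | Sato: $11,350 | Quinlan: $12,225 | Vance: $10,225

Equal tier: $10,125 ÷ 5 = $2,025 apiece.
Remainder $38,075 by ownership shares (total 16,777): Becker 8,950.81 → $8,950; Okafor 1,395.73 → $1,400; Sato 9,318.47 → $9,325; Quinlan 10,219.45 → $10,225; Vance 8,190.54 → $8,200.
Rounding difference −$25 on remainder applied to Quinlan.
Totals: Becker $2,025 + $8,950 = $10,975; Okafor $2,025 + $1,400 = $3,425; Sato $2,025 + $9,325 = $11,350; Quinlan $2,025 + $10,200 = $12,225; Vance $2,025 + $8,200 = $10,225.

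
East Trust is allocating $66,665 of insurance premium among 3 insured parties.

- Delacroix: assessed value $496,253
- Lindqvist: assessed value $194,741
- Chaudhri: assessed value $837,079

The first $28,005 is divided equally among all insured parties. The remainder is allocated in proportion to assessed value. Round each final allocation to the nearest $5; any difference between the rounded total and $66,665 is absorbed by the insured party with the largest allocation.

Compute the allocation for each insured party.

Delacroix: $21,890; Lindqvist: $14,260; Chaudhri: $30,515

First tranche $28,005 split equally: $9,335 each.
Remainder $38,660 by assessed value (total 1,528,073): Delacroix 12,555.12 → $12,555; Lindqvist 4,926.92 → $4,925; Chaudhri 21,177.96 → $21,180.
Totals: Delacroix $9,335 + $12,555 = $21,890; Lindqvist $9,335 + $4,925 = $14,260; Chaudhri $9,335 + $21,180 = $30,515.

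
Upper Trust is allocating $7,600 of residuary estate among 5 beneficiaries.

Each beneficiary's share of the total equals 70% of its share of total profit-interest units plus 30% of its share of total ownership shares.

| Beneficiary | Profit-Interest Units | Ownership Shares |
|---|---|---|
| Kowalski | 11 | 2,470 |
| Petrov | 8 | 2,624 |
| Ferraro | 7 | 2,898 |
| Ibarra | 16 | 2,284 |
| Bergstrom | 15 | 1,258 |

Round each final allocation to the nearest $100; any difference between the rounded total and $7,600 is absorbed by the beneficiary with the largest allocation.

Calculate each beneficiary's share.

Totals — profit-interest units 57, ownership shares 11,534.
Composite weights (70% profit-interest units + 30% ownership shares): Kowalski 0.1993; Petrov 0.1665; Ferraro 0.1613; Ibarra 0.2559; Bergstrom 0.2169.
Unrounded shares: Kowalski 1,514.93; Petrov 1,265.37; Ferraro 1,226.20; Ibarra 1,944.83; Bergstrom 1,648.68.
Rounded to nearest $100: Kowalski $1,500; Petrov $1,300; Ferraro $1,200; Ibarra $1,900; Bergstrom $1,600. Sum = $7,500.
Difference $7,600 − $7,500 = +$100 applied to largest allocation (Ibarra): Ibarra becomes $2,000.

Kowalski: $1,500 | Petrov: $1,300 | Ferraro: $1,200 | Ibarra: $2,000 | Bergstrom: $1,600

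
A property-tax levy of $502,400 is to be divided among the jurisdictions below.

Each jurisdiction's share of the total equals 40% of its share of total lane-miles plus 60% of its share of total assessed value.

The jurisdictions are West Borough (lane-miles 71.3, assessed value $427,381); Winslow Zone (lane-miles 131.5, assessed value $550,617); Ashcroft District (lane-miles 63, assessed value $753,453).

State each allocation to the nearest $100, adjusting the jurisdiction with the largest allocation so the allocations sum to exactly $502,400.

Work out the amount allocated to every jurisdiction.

West Borough: $128,300 | Winslow Zone: $195,300 | Ashcroft District: $178,800

Lane-miles total 265.8; assessed value total 1,731,451.
Composite weights (40% lane-miles + 60% assessed value): West Borough 0.2554; Winslow Zone 0.3887; Ashcroft District 0.3559.
Unrounded shares: West Borough 128,312.52; Winslow Zone 195,282.15; Ashcroft District 178,805.32.
Rounded to nearest $100: West Borough $128,300; Winslow Zone $195,300; Ashcroft District $178,800. Sum = $502,400.
No rounding difference to absorb.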